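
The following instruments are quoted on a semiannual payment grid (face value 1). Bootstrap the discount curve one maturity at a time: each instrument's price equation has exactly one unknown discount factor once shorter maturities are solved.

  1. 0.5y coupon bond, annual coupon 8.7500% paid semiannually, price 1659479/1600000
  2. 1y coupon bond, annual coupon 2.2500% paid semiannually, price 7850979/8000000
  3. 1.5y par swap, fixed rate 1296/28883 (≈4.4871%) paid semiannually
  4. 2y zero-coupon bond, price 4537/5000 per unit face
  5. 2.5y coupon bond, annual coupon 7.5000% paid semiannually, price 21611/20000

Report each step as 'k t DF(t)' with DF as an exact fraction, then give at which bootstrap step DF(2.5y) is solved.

1 1/2 9937/10000
2 1 4797/5000
3 3/2 1169/1250
4 2 4537/5000
5 5/2 9043/10000
DF(2.5y) is solved at step 5

step 1 [0.5y] bond c/2=7/160: DF=(1659479/1600000 − 7/160·(0))/(1+7/160) = 9937/10000 ≈ 0.993700
step 2 [1y] bond c/2=9/800: DF=(7850979/8000000 − 9/800·(0.993700))/(1+9/800) = 4797/5000 ≈ 0.959400
step 3 [1.5y] swap r/2=648/28883: DF=(1 − 648/28883·(0.993700+0.959400))/(1+648/28883) = 1169/1250 ≈ 0.935200
step 4 [2y] zero: DF = P = 4537/5000 ≈ 0.907400
step 5 [2.5y] bond c/2=3/80: DF=(21611/20000 − 3/80·(0.993700+0.959400+0.935200+0.907400))/(1+3/80) = 9043/10000 ≈ 0.904300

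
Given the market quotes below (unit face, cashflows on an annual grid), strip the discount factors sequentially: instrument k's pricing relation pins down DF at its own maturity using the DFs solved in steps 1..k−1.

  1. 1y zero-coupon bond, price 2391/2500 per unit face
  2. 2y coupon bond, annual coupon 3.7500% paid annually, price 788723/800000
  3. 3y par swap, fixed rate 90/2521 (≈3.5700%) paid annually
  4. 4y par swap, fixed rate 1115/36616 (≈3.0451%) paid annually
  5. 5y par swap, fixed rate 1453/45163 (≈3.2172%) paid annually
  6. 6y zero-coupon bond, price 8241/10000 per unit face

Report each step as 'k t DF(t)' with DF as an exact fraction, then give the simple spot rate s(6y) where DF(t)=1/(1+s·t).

step 1 [1y] zero: DF = P = 2391/2500 ≈ 0.956400
step 2 [2y] bond c/1=3/80: DF=(788723/800000 − 3/80·(0.956400))/(1+3/80) = 9157/10000 ≈ 0.915700
step 3 [3y] swap r/1=90/2521: DF=(1 − 90/2521·(0.956400+0.915700))/(1+90/2521) = 901/1000 ≈ 0.901000
step 4 [4y] swap r/1=1115/36616: DF=(1 − 1115/36616·(0.956400+0.915700+0.901000))/(1+1115/36616) = 1777/2000 ≈ 0.888500
step 5 [5y] swap r/1=1453/45163: DF=(1 − 1453/45163·(0.956400+0.915700+0.901000+0.888500))/(1+1453/45163) = 8547/10000 ≈ 0.854700
step 6 [6y] zero: DF = P = 8241/10000 ≈ 0.824100

1 1 2391/2500
2 2 9157/10000
3 3 901/1000
4 4 1777/2000
5 5 8547/10000
6 6 8241/10000
s(6y) = (1/(8241/10000) − 1)/(6) = 1759/49446 ≈ 3.5574%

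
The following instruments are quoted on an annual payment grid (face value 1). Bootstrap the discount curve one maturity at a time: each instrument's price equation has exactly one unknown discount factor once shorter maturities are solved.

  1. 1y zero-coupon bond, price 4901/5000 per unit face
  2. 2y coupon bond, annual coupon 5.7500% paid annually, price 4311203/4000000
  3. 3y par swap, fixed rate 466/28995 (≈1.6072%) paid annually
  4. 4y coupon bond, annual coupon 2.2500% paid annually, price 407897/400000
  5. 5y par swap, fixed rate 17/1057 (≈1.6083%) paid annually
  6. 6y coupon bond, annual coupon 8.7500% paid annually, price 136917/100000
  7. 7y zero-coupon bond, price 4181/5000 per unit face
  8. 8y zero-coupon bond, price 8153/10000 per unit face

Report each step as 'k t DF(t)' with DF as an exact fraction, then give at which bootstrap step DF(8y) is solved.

step 1 [1y] zero: DF = P = 4901/5000 ≈ 0.980200
step 2 [2y] bond c/1=23/400: DF=(4311203/4000000 − 23/400·(0.980200))/(1+23/400) = 9659/10000 ≈ 0.965900
step 3 [3y] swap r/1=466/28995: DF=(1 − 466/28995·(0.980200+0.965900))/(1+466/28995) = 4767/5000 ≈ 0.953400
step 4 [4y] bond c/1=9/400: DF=(407897/400000 − 9/400·(0.980200+0.965900+0.953400))/(1+9/400) = 1867/2000 ≈ 0.933500
step 5 [5y] swap r/1=17/1057: DF=(1 − 17/1057·(0.980200+0.965900+0.953400+0.933500))/(1+17/1057) = 1847/2000 ≈ 0.923500
step 6 [6y] bond c/1=7/80: DF=(136917/100000 − 7/80·(0.980200+0.965900+0.953400+0.933500+0.923500))/(1+7/80) = 8763/10000 ≈ 0.876300
step 7 [7y] zero: DF = P = 4181/5000 ≈ 0.836200
step 8 [8y] zero: DF = P = 8153/10000 ≈ 0.815300

1 1 4901/5000
2 2 9659/10000
3 3 4767/5000
4 4 1867/2000
5 5 1847/2000
6 6 8763/10000
7 7 4181/5000
8 8 8153/10000
DF(8y) is solved at step 8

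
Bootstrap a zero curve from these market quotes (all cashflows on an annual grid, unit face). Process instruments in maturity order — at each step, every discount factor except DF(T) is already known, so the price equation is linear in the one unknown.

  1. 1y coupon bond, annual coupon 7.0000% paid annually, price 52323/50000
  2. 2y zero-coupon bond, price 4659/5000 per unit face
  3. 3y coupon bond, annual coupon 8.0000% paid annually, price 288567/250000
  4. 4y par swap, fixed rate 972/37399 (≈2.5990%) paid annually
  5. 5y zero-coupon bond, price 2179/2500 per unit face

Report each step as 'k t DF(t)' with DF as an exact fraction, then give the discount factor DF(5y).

step 1 [1y] bond c/1=7/100: DF=(52323/50000 − 7/100·(0))/(1+7/100) = 489/500 ≈ 0.978000
step 2 [2y] zero: DF = P = 4659/5000 ≈ 0.931800
step 3 [3y] bond c/1=2/25: DF=(288567/250000 − 2/25·(0.978000+0.931800))/(1+2/25) = 9273/10000 ≈ 0.927300
step 4 [4y] swap r/1=972/37399: DF=(1 − 972/37399·(0.978000+0.931800+0.927300))/(1+972/37399) = 2257/2500 ≈ 0.902800
step 5 [5y] zero: DF = P = 2179/2500 ≈ 0.871600

1 1 489/500
2 2 4659/5000
3 3 9273/10000
4 4 2257/2500
5 5 2179/2500
DF(5y) = 2179/2500 ≈ 0.871600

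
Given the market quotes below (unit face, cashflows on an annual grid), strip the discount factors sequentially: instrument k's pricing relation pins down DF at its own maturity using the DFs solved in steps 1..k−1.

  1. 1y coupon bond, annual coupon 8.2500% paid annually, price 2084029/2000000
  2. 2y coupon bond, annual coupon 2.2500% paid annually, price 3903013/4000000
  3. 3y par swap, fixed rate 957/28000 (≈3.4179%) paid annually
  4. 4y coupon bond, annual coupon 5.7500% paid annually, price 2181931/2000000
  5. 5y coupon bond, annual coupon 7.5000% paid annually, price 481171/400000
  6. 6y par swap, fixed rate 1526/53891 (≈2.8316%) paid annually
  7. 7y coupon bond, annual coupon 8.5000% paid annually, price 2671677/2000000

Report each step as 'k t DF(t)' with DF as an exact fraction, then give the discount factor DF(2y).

step 1 [1y] bond c/1=33/400: DF=(2084029/2000000 − 33/400·(0))/(1+33/400) = 4813/5000 ≈ 0.962600
step 2 [2y] bond c/1=9/400: DF=(3903013/4000000 − 9/400·(0.962600))/(1+9/400) = 9331/10000 ≈ 0.933100
step 3 [3y] swap r/1=957/28000: DF=(1 − 957/28000·(0.962600+0.933100))/(1+957/28000) = 9043/10000 ≈ 0.904300
step 4 [4y] bond c/1=23/400: DF=(2181931/2000000 − 23/400·(0.962600+0.933100+0.904300))/(1+23/400) = 4397/5000 ≈ 0.879400
step 5 [5y] bond c/1=3/40: DF=(481171/400000 − 3/40·(0.962600+0.933100+0.904300+0.879400))/(1+3/40) = 8623/10000 ≈ 0.862300
step 6 [6y] swap r/1=1526/53891: DF=(1 − 1526/53891·(0.962600+0.933100+0.904300+0.879400+0.862300))/(1+1526/53891) = 4237/5000 ≈ 0.847400
step 7 [7y] bond c/1=17/200: DF=(2671677/2000000 − 17/200·(0.962600+0.933100+0.904300+0.879400+0.862300+0.847400))/(1+17/200) = 809/1000 ≈ 0.809000

1 1 4813/5000
2 2 9331/10000
3 3 9043/10000
4 4 4397/5000
5 5 8623/10000
6 6 4237/5000
7 7 809/1000
DF(2y) = 9331/10000 ≈ 0.933100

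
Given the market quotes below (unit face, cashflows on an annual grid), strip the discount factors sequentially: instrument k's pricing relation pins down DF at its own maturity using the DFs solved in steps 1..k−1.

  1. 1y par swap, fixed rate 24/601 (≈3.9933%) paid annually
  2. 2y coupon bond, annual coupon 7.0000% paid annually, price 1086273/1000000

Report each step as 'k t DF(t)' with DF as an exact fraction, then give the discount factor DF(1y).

step 1 [1y] swap r/1=24/601: DF=(1 − 24/601·(0))/(1+24/601) = 601/625 ≈ 0.961600
step 2 [2y] bond c/1=7/100: DF=(1086273/1000000 − 7/100·(0.961600))/(1+7/100) = 9523/10000 ≈ 0.952300

1 1 601/625
2 2 9523/10000
DF(1y) = 601/625 ≈ 0.961600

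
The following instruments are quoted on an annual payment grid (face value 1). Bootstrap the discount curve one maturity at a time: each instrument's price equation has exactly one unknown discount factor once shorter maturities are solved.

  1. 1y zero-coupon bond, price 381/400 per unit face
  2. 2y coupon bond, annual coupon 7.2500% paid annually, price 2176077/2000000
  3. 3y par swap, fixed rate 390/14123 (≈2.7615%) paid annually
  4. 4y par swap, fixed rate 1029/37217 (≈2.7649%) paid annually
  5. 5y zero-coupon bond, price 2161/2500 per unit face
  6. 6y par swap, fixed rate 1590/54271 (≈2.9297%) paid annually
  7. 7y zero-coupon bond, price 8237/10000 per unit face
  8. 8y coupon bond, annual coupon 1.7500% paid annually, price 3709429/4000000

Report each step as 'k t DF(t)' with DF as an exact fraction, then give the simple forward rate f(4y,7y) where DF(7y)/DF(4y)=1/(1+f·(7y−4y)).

1 1 381/400
2 2 9501/10000
3 3 461/500
4 4 8971/10000
5 5 2161/2500
6 6 841/1000
7 7 8237/10000
8 8 8039/10000
f(4y,7y) = ((8971/10000)/(8237/10000) − 1)/(3) = 734/24711 ≈ 2.9703%

step 1 [1y] zero: DF = P = 381/400 ≈ 0.952500
step 2 [2y] bond c/1=29/400: DF=(2176077/2000000 − 29/400·(0.952500))/(1+29/400) = 9501/10000 ≈ 0.950100
step 3 [3y] swap r/1=390/14123: DF=(1 − 390/14123·(0.952500+0.950100))/(1+390/14123) = 461/500 ≈ 0.922000
step 4 [4y] swap r/1=1029/37217: DF=(1 − 1029/37217·(0.952500+0.950100+0.922000))/(1+1029/37217) = 8971/10000 ≈ 0.897100
step 5 [5y] zero: DF = P = 2161/2500 ≈ 0.864400
step 6 [6y] swap r/1=1590/54271: DF=(1 − 1590/54271·(0.952500+0.950100+0.922000+0.897100+0.864400))/(1+1590/54271) = 841/1000 ≈ 0.841000
step 7 [7y] zero: DF = P = 8237/10000 ≈ 0.823700
step 8 [8y] bond c/1=7/400: DF=(3709429/4000000 − 7/400·(0.952500+0.950100+0.922000+0.897100+0.864400+0.841000+0.823700))/(1+7/400) = 8039/10000 ≈ 0.803900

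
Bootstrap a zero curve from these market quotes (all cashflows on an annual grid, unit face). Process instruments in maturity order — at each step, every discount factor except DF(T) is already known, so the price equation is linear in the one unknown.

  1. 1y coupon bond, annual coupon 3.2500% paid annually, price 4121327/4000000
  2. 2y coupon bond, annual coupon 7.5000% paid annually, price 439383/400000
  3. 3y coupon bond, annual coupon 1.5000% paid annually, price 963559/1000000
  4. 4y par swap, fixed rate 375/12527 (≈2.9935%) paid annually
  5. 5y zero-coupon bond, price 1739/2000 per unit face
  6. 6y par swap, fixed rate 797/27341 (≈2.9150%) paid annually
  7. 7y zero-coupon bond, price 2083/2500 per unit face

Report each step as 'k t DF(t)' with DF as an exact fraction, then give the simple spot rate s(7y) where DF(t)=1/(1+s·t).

step 1 [1y] bond c/1=13/400: DF=(4121327/4000000 − 13/400·(0))/(1+13/400) = 9979/10000 ≈ 0.997900
step 2 [2y] bond c/1=3/40: DF=(439383/400000 − 3/40·(0.997900))/(1+3/40) = 4761/5000 ≈ 0.952200
step 3 [3y] bond c/1=3/200: DF=(963559/1000000 − 3/200·(0.997900+0.952200))/(1+3/200) = 1841/2000 ≈ 0.920500
step 4 [4y] swap r/1=375/12527: DF=(1 − 375/12527·(0.997900+0.952200+0.920500))/(1+375/12527) = 71/80 ≈ 0.887500
step 5 [5y] zero: DF = P = 1739/2000 ≈ 0.869500
step 6 [6y] swap r/1=797/27341: DF=(1 − 797/27341·(0.997900+0.952200+0.920500+0.887500+0.869500))/(1+797/27341) = 4203/5000 ≈ 0.840600
step 7 [7y] zero: DF = P = 2083/2500 ≈ 0.833200

1 1 9979/10000
2 2 4761/5000
3 3 1841/2000
4 4 71/80
5 5 1739/2000
6 6 4203/5000
7 7 2083/2500
s(7y) = (1/(2083/2500) − 1)/(7) = 417/14581 ≈ 2.8599%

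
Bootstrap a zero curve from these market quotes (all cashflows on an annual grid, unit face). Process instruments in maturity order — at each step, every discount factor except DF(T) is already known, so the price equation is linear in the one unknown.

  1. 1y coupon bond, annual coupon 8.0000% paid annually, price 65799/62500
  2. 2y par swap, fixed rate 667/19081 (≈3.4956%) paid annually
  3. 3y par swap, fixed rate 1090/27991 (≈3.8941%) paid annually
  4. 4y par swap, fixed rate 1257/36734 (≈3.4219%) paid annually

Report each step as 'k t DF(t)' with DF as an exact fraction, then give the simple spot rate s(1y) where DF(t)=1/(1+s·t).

step 1 [1y] bond c/1=2/25: DF=(65799/62500 − 2/25·(0))/(1+2/25) = 2437/2500 ≈ 0.974800
step 2 [2y] swap r/1=667/19081: DF=(1 − 667/19081·(0.974800))/(1+667/19081) = 9333/10000 ≈ 0.933300
step 3 [3y] swap r/1=1090/27991: DF=(1 − 1090/27991·(0.974800+0.933300))/(1+1090/27991) = 891/1000 ≈ 0.891000
step 4 [4y] swap r/1=1257/36734: DF=(1 − 1257/36734·(0.974800+0.933300+0.891000))/(1+1257/36734) = 8743/10000 ≈ 0.874300

1 1 2437/2500
2 2 9333/10000
3 3 891/1000
4 4 8743/10000
s(1y) = (1/(2437/2500) − 1)/(1) = 63/2437 ≈ 2.5851%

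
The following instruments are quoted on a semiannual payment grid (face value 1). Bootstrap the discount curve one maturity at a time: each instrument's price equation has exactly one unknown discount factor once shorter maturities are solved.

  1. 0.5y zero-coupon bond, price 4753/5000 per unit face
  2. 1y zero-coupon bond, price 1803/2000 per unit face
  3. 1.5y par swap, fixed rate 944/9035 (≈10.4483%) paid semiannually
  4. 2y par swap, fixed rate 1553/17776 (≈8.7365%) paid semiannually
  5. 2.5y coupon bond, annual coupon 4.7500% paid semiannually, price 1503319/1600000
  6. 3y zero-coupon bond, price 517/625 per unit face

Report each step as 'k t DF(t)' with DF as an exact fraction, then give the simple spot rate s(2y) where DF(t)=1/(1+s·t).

step 1 [0.5y] zero: DF = P = 4753/5000 ≈ 0.950600
step 2 [1y] zero: DF = P = 1803/2000 ≈ 0.901500
step 3 [1.5y] swap r/2=472/9035: DF=(1 − 472/9035·(0.950600+0.901500))/(1+472/9035) = 1073/1250 ≈ 0.858400
step 4 [2y] swap r/2=1553/35552: DF=(1 − 1553/35552·(0.950600+0.901500+0.858400))/(1+1553/35552) = 8447/10000 ≈ 0.844700
step 5 [2.5y] bond c/2=19/800: DF=(1503319/1600000 − 19/800·(0.950600+0.901500+0.858400+0.844700))/(1+19/800) = 8353/10000 ≈ 0.835300
step 6 [3y] zero: DF = P = 517/625 ≈ 0.827200

1 1/2 4753/5000
2 1 1803/2000
3 3/2 1073/1250
4 2 8447/10000
5 5/2 8353/10000
6 3 517/625
s(2y) = (1/(8447/10000) − 1)/(2) = 1553/16894 ≈ 9.1926%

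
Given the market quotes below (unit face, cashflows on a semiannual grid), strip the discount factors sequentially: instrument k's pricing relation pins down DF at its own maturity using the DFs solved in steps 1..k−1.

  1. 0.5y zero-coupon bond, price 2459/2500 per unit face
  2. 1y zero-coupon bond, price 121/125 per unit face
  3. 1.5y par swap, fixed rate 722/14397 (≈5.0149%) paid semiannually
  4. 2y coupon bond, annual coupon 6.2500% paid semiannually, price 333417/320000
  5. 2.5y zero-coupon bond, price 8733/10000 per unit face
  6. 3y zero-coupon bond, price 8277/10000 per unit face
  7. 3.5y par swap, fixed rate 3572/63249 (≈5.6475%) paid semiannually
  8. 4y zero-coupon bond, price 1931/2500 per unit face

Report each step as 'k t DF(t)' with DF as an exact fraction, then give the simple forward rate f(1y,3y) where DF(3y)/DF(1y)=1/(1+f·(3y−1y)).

1 1/2 2459/2500
2 1 121/125
3 3/2 4639/5000
4 2 9231/10000
5 5/2 8733/10000
6 3 8277/10000
7 7/2 4107/5000
8 4 1931/2500
f(1y,3y) = ((121/125)/(8277/10000) − 1)/(2) = 1403/16554 ≈ 8.4753%

step 1 [0.5y] zero: DF = P = 2459/2500 ≈ 0.983600
step 2 [1y] zero: DF = P = 121/125 ≈ 0.968000
step 3 [1.5y] swap r/2=361/14397: DF=(1 − 361/14397·(0.983600+0.968000))/(1+361/14397) = 4639/5000 ≈ 0.927800
step 4 [2y] bond c/2=1/32: DF=(333417/320000 − 1/32·(0.983600+0.968000+0.927800))/(1+1/32) = 9231/10000 ≈ 0.923100
step 5 [2.5y] zero: DF = P = 8733/10000 ≈ 0.873300
step 6 [3y] zero: DF = P = 8277/10000 ≈ 0.827700
step 7 [3.5y] swap r/2=1786/63249: DF=(1 − 1786/63249·(0.983600+0.968000+0.927800+0.923100+0.873300+0.827700))/(1+1786/63249) = 4107/5000 ≈ 0.821400
step 8 [4y] zero: DF = P = 1931/2500 ≈ 0.772400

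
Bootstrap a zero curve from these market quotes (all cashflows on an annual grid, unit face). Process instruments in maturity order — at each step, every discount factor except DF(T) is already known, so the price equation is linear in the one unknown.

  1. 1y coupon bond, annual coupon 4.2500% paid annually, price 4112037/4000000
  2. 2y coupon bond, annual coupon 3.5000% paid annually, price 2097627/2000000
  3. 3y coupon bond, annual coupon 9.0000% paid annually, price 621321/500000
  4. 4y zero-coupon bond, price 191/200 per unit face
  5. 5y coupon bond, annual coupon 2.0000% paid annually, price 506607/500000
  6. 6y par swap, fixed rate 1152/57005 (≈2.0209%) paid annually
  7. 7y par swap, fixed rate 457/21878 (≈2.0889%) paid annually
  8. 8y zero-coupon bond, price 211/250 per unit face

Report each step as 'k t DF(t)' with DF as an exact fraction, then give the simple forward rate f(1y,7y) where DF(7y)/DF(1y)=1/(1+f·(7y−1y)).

step 1 [1y] bond c/1=17/400: DF=(4112037/4000000 − 17/400·(0))/(1+17/400) = 9861/10000 ≈ 0.986100
step 2 [2y] bond c/1=7/200: DF=(2097627/2000000 − 7/200·(0.986100))/(1+7/200) = 49/50 ≈ 0.980000
step 3 [3y] bond c/1=9/100: DF=(621321/500000 − 9/100·(0.986100+0.980000))/(1+9/100) = 9777/10000 ≈ 0.977700
step 4 [4y] zero: DF = P = 191/200 ≈ 0.955000
step 5 [5y] bond c/1=1/50: DF=(506607/500000 − 1/50·(0.986100+0.980000+0.977700+0.955000))/(1+1/50) = 9169/10000 ≈ 0.916900
step 6 [6y] swap r/1=1152/57005: DF=(1 − 1152/57005·(0.986100+0.980000+0.977700+0.955000+0.916900))/(1+1152/57005) = 553/625 ≈ 0.884800
step 7 [7y] swap r/1=457/21878: DF=(1 − 457/21878·(0.986100+0.980000+0.977700+0.955000+0.916900+0.884800))/(1+457/21878) = 8629/10000 ≈ 0.862900
step 8 [8y] zero: DF = P = 211/250 ≈ 0.844000

1 1 9861/10000
2 2 49/50
3 3 9777/10000
4 4 191/200
5 5 9169/10000
6 6 553/625
7 7 8629/10000
8 8 211/250
f(1y,7y) = ((9861/10000)/(8629/10000) − 1)/(6) = 616/25887 ≈ 2.3796%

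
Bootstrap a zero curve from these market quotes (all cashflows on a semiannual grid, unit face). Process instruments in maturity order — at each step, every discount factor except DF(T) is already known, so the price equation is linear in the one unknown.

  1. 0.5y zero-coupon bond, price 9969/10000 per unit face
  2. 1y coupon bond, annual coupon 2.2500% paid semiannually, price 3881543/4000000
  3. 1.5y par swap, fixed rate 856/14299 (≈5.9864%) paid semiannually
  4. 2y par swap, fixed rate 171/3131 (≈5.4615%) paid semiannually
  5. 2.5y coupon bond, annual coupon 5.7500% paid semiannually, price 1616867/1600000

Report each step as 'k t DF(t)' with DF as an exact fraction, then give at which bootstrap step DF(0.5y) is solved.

1 1/2 9969/10000
2 1 1897/2000
3 3/2 1143/1250
4 2 4487/5000
5 5/2 8773/10000
DF(0.5y) is solved at step 1

step 1 [0.5y] zero: DF = P = 9969/10000 ≈ 0.996900
step 2 [1y] bond c/2=9/800: DF=(3881543/4000000 − 9/800·(0.996900))/(1+9/800) = 1897/2000 ≈ 0.948500
step 3 [1.5y] swap r/2=428/14299: DF=(1 − 428/14299·(0.996900+0.948500))/(1+428/14299) = 1143/1250 ≈ 0.914400
step 4 [2y] swap r/2=171/6262: DF=(1 − 171/6262·(0.996900+0.948500+0.914400))/(1+171/6262) = 4487/5000 ≈ 0.897400
step 5 [2.5y] bond c/2=23/800: DF=(1616867/1600000 − 23/800·(0.996900+0.948500+0.914400+0.897400))/(1+23/800) = 8773/10000 ≈ 0.877300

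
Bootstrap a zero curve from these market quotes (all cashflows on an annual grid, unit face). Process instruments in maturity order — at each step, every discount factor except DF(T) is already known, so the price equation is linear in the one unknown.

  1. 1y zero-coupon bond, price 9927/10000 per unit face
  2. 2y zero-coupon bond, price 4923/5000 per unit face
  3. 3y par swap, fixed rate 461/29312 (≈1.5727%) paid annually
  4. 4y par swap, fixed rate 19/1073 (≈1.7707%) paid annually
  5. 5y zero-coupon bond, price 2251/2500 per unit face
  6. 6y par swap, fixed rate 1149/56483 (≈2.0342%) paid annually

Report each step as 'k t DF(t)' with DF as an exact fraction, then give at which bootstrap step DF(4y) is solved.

1 1 9927/10000
2 2 4923/5000
3 3 9539/10000
4 4 2329/2500
5 5 2251/2500
6 6 8851/10000
DF(4y) is solved at step 4

step 1 [1y] zero: DF = P = 9927/10000 ≈ 0.992700
step 2 [2y] zero: DF = P = 4923/5000 ≈ 0.984600
step 3 [3y] swap r/1=461/29312: DF=(1 − 461/29312·(0.992700+0.984600))/(1+461/29312) = 9539/10000 ≈ 0.953900
step 4 [4y] swap r/1=19/1073: DF=(1 − 19/1073·(0.992700+0.984600+0.953900))/(1+19/1073) = 2329/2500 ≈ 0.931600
step 5 [5y] zero: DF = P = 2251/2500 ≈ 0.900400
step 6 [6y] swap r/1=1149/56483: DF=(1 − 1149/56483·(0.992700+0.984600+0.953900+0.931600+0.900400))/(1+1149/56483) = 8851/10000 ≈ 0.885100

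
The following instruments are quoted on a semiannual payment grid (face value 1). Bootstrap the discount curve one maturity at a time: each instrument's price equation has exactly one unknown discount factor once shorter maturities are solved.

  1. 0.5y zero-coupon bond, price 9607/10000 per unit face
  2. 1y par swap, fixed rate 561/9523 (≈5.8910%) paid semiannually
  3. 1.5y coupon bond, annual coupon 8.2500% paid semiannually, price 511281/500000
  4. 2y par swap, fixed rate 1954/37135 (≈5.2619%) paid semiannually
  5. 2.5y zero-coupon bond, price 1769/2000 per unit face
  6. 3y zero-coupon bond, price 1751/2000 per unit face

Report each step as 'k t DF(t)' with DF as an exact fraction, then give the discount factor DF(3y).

1 1/2 9607/10000
2 1 9439/10000
3 3/2 4533/5000
4 2 9023/10000
5 5/2 1769/2000
6 3 1751/2000
DF(3y) = 1751/2000 ≈ 0.875500

step 1 [0.5y] zero: DF = P = 9607/10000 ≈ 0.960700
step 2 [1y] swap r/2=561/19046: DF=(1 − 561/19046·(0.960700))/(1+561/19046) = 9439/10000 ≈ 0.943900
step 3 [1.5y] bond c/2=33/800: DF=(511281/500000 − 33/800·(0.960700+0.943900))/(1+33/800) = 4533/5000 ≈ 0.906600
step 4 [2y] swap r/2=977/37135: DF=(1 − 977/37135·(0.960700+0.943900+0.906600))/(1+977/37135) = 9023/10000 ≈ 0.902300
step 5 [2.5y] zero: DF = P = 1769/2000 ≈ 0.884500
step 6 [3y] zero: DF = P = 1751/2000 ≈ 0.875500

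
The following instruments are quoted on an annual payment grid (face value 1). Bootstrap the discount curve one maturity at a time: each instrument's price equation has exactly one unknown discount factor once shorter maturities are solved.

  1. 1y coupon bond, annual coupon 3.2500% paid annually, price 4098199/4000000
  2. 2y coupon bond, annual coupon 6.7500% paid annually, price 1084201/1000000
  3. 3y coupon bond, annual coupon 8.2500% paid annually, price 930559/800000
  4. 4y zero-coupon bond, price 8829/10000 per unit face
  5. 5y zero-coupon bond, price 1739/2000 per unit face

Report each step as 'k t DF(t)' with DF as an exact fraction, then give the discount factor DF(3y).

1 1 9923/10000
2 2 9529/10000
3 3 9263/10000
4 4 8829/10000
5 5 1739/2000
DF(3y) = 9263/10000 ≈ 0.926300

step 1 [1y] bond c/1=13/400: DF=(4098199/4000000 − 13/400·(0))/(1+13/400) = 9923/10000 ≈ 0.992300
step 2 [2y] bond c/1=27/400: DF=(1084201/1000000 − 27/400·(0.992300))/(1+27/400) = 9529/10000 ≈ 0.952900
step 3 [3y] bond c/1=33/400: DF=(930559/800000 − 33/400·(0.992300+0.952900))/(1+33/400) = 9263/10000 ≈ 0.926300
step 4 [4y] zero: DF = P = 8829/10000 ≈ 0.882900
step 5 [5y] zero: DF = P = 1739/2000 ≈ 0.869500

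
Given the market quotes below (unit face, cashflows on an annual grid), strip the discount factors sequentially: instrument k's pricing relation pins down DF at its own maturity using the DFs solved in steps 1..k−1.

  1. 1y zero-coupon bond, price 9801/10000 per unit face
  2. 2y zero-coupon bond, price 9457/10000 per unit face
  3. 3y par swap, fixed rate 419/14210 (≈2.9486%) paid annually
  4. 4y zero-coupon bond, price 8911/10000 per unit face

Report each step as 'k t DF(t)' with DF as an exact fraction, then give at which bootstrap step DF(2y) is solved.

step 1 [1y] zero: DF = P = 9801/10000 ≈ 0.980100
step 2 [2y] zero: DF = P = 9457/10000 ≈ 0.945700
step 3 [3y] swap r/1=419/14210: DF=(1 − 419/14210·(0.980100+0.945700))/(1+419/14210) = 4581/5000 ≈ 0.916200
step 4 [4y] zero: DF = P = 8911/10000 ≈ 0.891100

1 1 9801/10000
2 2 9457/10000
3 3 4581/5000
4 4 8911/10000
DF(2y) is solved at step 2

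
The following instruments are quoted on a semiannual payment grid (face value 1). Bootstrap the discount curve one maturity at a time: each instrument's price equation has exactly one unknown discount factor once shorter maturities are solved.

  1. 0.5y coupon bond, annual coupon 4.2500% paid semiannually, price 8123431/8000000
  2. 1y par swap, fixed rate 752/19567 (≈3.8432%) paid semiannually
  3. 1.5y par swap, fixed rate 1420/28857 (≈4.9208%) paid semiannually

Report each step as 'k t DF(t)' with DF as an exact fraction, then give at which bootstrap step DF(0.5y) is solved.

1 1/2 9943/10000
2 1 1203/1250
3 3/2 929/1000
DF(0.5y) is solved at step 1

step 1 [0.5y] bond c/2=17/800: DF=(8123431/8000000 − 17/800·(0))/(1+17/800) = 9943/10000 ≈ 0.994300
step 2 [1y] swap r/2=376/19567: DF=(1 − 376/19567·(0.994300))/(1+376/19567) = 1203/1250 ≈ 0.962400
step 3 [1.5y] swap r/2=710/28857: DF=(1 − 710/28857·(0.994300+0.962400))/(1+710/28857) = 929/1000 ≈ 0.929000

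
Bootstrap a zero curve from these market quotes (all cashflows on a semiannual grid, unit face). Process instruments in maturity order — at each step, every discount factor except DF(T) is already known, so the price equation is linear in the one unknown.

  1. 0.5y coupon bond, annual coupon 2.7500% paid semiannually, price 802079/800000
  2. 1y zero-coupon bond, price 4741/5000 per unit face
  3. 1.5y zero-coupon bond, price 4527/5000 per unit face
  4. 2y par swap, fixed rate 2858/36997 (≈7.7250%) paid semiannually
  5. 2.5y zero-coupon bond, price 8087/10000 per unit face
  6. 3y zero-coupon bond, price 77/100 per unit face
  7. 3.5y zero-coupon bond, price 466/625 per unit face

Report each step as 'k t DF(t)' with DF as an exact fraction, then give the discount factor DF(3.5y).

1 1/2 989/1000
2 1 4741/5000
3 3/2 4527/5000
4 2 8571/10000
5 5/2 8087/10000
6 3 77/100
7 7/2 466/625
DF(3.5y) = 466/625 ≈ 0.745600

step 1 [0.5y] bond c/2=11/800: DF=(802079/800000 − 11/800·(0))/(1+11/800) = 989/1000 ≈ 0.989000
step 2 [1y] zero: DF = P = 4741/5000 ≈ 0.948200
step 3 [1.5y] zero: DF = P = 4527/5000 ≈ 0.905400
step 4 [2y] swap r/2=1429/36997: DF=(1 − 1429/36997·(0.989000+0.948200+0.905400))/(1+1429/36997) = 8571/10000 ≈ 0.857100
step 5 [2.5y] zero: DF = P = 8087/10000 ≈ 0.808700
step 6 [3y] zero: DF = P = 77/100 ≈ 0.770000
step 7 [3.5y] zero: DF = P = 466/625 ≈ 0.745600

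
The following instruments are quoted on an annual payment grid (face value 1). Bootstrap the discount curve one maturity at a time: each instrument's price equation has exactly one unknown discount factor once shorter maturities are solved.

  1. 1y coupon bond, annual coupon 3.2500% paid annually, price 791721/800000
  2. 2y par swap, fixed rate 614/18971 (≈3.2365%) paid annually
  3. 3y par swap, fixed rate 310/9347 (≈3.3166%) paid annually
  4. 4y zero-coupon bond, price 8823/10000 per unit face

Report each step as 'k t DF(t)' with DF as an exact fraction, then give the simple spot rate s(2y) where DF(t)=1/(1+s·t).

1 1 1917/2000
2 2 4693/5000
3 3 907/1000
4 4 8823/10000
s(2y) = (1/(4693/5000) − 1)/(2) = 307/9386 ≈ 3.2708%

step 1 [1y] bond c/1=13/400: DF=(791721/800000 − 13/400·(0))/(1+13/400) = 1917/2000 ≈ 0.958500
step 2 [2y] swap r/1=614/18971: DF=(1 − 614/18971·(0.958500))/(1+614/18971) = 4693/5000 ≈ 0.938600
step 3 [3y] swap r/1=310/9347: DF=(1 − 310/9347·(0.958500+0.938600))/(1+310/9347) = 907/1000 ≈ 0.907000
step 4 [4y] zero: DF = P = 8823/10000 ≈ 0.882300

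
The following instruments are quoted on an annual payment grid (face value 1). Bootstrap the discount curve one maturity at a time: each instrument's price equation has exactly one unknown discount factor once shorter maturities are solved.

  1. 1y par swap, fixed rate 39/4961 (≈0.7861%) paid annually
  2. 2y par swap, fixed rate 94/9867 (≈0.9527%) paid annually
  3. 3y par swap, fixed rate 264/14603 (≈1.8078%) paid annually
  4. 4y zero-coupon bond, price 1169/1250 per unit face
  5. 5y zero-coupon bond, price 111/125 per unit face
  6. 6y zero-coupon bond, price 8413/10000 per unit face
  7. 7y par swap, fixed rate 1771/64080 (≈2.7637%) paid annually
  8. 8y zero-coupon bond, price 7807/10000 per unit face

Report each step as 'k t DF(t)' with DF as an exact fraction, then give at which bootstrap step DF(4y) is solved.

1 1 4961/5000
2 2 2453/2500
3 3 592/625
4 4 1169/1250
5 5 111/125
6 6 8413/10000
7 7 8229/10000
8 8 7807/10000
DF(4y) is solved at step 4

step 1 [1y] swap r/1=39/4961: DF=(1 − 39/4961·(0))/(1+39/4961) = 4961/5000 ≈ 0.992200
step 2 [2y] swap r/1=94/9867: DF=(1 − 94/9867·(0.992200))/(1+94/9867) = 2453/2500 ≈ 0.981200
step 3 [3y] swap r/1=264/14603: DF=(1 − 264/14603·(0.992200+0.981200))/(1+264/14603) = 592/625 ≈ 0.947200
step 4 [4y] zero: DF = P = 1169/1250 ≈ 0.935200
step 5 [5y] zero: DF = P = 111/125 ≈ 0.888000
step 6 [6y] zero: DF = P = 8413/10000 ≈ 0.841300
step 7 [7y] swap r/1=1771/64080: DF=(1 − 1771/64080·(0.992200+0.981200+0.947200+0.935200+0.888000+0.841300))/(1+1771/64080) = 8229/10000 ≈ 0.822900
step 8 [8y] zero: DF = P = 7807/10000 ≈ 0.780700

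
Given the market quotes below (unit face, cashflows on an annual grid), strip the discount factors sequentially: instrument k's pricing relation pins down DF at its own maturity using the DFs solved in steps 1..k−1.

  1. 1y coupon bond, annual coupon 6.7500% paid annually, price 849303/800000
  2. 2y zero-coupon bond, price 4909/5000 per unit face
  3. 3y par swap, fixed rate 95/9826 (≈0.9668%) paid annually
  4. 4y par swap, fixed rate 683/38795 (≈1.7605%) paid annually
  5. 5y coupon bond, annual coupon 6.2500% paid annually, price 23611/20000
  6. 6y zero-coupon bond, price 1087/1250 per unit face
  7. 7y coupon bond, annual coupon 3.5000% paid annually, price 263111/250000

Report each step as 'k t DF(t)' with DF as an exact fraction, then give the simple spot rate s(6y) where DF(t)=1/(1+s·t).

1 1 1989/2000
2 2 4909/5000
3 3 1943/2000
4 4 9317/10000
5 5 8829/10000
6 6 1087/1250
7 7 1033/1250
s(6y) = (1/(1087/1250) − 1)/(6) = 163/6522 ≈ 2.4992%

step 1 [1y] bond c/1=27/400: DF=(849303/800000 − 27/400·(0))/(1+27/400) = 1989/2000 ≈ 0.994500
step 2 [2y] zero: DF = P = 4909/5000 ≈ 0.981800
step 3 [3y] swap r/1=95/9826: DF=(1 − 95/9826·(0.994500+0.981800))/(1+95/9826) = 1943/2000 ≈ 0.971500
step 4 [4y] swap r/1=683/38795: DF=(1 − 683/38795·(0.994500+0.981800+0.971500))/(1+683/38795) = 9317/10000 ≈ 0.931700
step 5 [5y] bond c/1=1/16: DF=(23611/20000 − 1/16·(0.994500+0.981800+0.971500+0.931700))/(1+1/16) = 8829/10000 ≈ 0.882900
step 6 [6y] zero: DF = P = 1087/1250 ≈ 0.869600
step 7 [7y] bond c/1=7/200: DF=(263111/250000 − 7/200·(0.994500+0.981800+0.971500+0.931700+0.882900+0.869600))/(1+7/200) = 1033/1250 ≈ 0.826400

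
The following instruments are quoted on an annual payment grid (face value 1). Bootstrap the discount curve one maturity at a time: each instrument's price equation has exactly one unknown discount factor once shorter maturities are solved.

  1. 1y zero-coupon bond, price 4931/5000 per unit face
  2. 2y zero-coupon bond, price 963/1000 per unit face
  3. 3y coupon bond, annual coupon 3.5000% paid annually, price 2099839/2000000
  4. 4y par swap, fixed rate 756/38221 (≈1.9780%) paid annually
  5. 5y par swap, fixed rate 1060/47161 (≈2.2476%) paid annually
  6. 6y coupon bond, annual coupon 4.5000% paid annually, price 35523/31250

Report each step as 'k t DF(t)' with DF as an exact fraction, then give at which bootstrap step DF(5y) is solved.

1 1 4931/5000
2 2 963/1000
3 3 1897/2000
4 4 2311/2500
5 5 447/500
6 6 8847/10000
DF(5y) is solved at step 5

step 1 [1y] zero: DF = P = 4931/5000 ≈ 0.986200
step 2 [2y] zero: DF = P = 963/1000 ≈ 0.963000
step 3 [3y] bond c/1=7/200: DF=(2099839/2000000 − 7/200·(0.986200+0.963000))/(1+7/200) = 1897/2000 ≈ 0.948500
step 4 [4y] swap r/1=756/38221: DF=(1 − 756/38221·(0.986200+0.963000+0.948500))/(1+756/38221) = 2311/2500 ≈ 0.924400
step 5 [5y] swap r/1=1060/47161: DF=(1 − 1060/47161·(0.986200+0.963000+0.948500+0.924400))/(1+1060/47161) = 447/500 ≈ 0.894000
step 6 [6y] bond c/1=9/200: DF=(35523/31250 − 9/200·(0.986200+0.963000+0.948500+0.924400+0.894000))/(1+9/200) = 8847/10000 ≈ 0.884700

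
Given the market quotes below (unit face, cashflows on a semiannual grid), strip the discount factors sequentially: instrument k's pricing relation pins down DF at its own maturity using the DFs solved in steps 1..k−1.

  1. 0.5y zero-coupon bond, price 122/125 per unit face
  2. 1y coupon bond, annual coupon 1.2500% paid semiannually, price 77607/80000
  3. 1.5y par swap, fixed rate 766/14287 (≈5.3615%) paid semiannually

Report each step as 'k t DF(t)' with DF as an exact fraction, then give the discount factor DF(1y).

step 1 [0.5y] zero: DF = P = 122/125 ≈ 0.976000
step 2 [1y] bond c/2=1/160: DF=(77607/80000 − 1/160·(0.976000))/(1+1/160) = 479/500 ≈ 0.958000
step 3 [1.5y] swap r/2=383/14287: DF=(1 − 383/14287·(0.976000+0.958000))/(1+383/14287) = 4617/5000 ≈ 0.923400

1 1/2 122/125
2 1 479/500
3 3/2 4617/5000
DF(1y) = 479/500 ≈ 0.958000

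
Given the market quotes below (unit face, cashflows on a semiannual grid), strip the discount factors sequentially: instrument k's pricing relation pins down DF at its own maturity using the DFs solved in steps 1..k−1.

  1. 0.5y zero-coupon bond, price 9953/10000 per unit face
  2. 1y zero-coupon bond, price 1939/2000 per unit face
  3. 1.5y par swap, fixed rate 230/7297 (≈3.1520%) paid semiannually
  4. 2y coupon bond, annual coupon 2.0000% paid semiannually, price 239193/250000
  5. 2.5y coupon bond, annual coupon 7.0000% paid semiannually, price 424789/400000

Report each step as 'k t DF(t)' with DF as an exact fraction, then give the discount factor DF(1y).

step 1 [0.5y] zero: DF = P = 9953/10000 ≈ 0.995300
step 2 [1y] zero: DF = P = 1939/2000 ≈ 0.969500
step 3 [1.5y] swap r/2=115/7297: DF=(1 − 115/7297·(0.995300+0.969500))/(1+115/7297) = 477/500 ≈ 0.954000
step 4 [2y] bond c/2=1/100: DF=(239193/250000 − 1/100·(0.995300+0.969500+0.954000))/(1+1/100) = 574/625 ≈ 0.918400
step 5 [2.5y] bond c/2=7/200: DF=(424789/400000 − 7/200·(0.995300+0.969500+0.954000+0.918400))/(1+7/200) = 8963/10000 ≈ 0.896300

1 1/2 9953/10000
2 1 1939/2000
3 3/2 477/500
4 2 574/625
5 5/2 8963/10000
DF(1y) = 1939/2000 ≈ 0.969500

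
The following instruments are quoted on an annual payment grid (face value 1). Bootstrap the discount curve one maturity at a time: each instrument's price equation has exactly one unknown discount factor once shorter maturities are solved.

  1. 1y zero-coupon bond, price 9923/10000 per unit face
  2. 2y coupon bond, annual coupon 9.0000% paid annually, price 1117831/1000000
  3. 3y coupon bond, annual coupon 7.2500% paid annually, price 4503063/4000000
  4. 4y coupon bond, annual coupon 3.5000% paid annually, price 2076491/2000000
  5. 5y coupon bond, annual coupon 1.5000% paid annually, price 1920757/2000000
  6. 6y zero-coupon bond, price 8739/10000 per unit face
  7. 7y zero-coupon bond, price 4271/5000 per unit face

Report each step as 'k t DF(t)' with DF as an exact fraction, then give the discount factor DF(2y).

step 1 [1y] zero: DF = P = 9923/10000 ≈ 0.992300
step 2 [2y] bond c/1=9/100: DF=(1117831/1000000 − 9/100·(0.992300))/(1+9/100) = 2359/2500 ≈ 0.943600
step 3 [3y] bond c/1=29/400: DF=(4503063/4000000 − 29/400·(0.992300+0.943600))/(1+29/400) = 2297/2500 ≈ 0.918800
step 4 [4y] bond c/1=7/200: DF=(2076491/2000000 − 7/200·(0.992300+0.943600+0.918800))/(1+7/200) = 4533/5000 ≈ 0.906600
step 5 [5y] bond c/1=3/200: DF=(1920757/2000000 − 3/200·(0.992300+0.943600+0.918800+0.906600))/(1+3/200) = 4453/5000 ≈ 0.890600
step 6 [6y] zero: DF = P = 8739/10000 ≈ 0.873900
step 7 [7y] zero: DF = P = 4271/5000 ≈ 0.854200

1 1 9923/10000
2 2 2359/2500
3 3 2297/2500
4 4 4533/5000
5 5 4453/5000
6 6 8739/10000
7 7 4271/5000
DF(2y) = 2359/2500 ≈ 0.943600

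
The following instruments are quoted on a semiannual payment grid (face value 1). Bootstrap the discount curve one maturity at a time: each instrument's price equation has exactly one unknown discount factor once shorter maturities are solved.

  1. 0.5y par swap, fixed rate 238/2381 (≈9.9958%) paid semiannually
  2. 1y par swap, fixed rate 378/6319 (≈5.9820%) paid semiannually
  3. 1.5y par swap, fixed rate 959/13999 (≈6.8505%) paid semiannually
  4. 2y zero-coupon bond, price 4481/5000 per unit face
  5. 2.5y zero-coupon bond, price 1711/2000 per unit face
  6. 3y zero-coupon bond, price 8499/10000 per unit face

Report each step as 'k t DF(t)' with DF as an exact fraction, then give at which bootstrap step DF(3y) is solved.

step 1 [0.5y] swap r/2=119/2381: DF=(1 − 119/2381·(0))/(1+119/2381) = 2381/2500 ≈ 0.952400
step 2 [1y] swap r/2=189/6319: DF=(1 − 189/6319·(0.952400))/(1+189/6319) = 9433/10000 ≈ 0.943300
step 3 [1.5y] swap r/2=959/27998: DF=(1 − 959/27998·(0.952400+0.943300))/(1+959/27998) = 9041/10000 ≈ 0.904100
step 4 [2y] zero: DF = P = 4481/5000 ≈ 0.896200
step 5 [2.5y] zero: DF = P = 1711/2000 ≈ 0.855500
step 6 [3y] zero: DF = P = 8499/10000 ≈ 0.849900

1 1/2 2381/2500
2 1 9433/10000
3 3/2 9041/10000
4 2 4481/5000
5 5/2 1711/2000
6 3 8499/10000
DF(3y) is solved at step 6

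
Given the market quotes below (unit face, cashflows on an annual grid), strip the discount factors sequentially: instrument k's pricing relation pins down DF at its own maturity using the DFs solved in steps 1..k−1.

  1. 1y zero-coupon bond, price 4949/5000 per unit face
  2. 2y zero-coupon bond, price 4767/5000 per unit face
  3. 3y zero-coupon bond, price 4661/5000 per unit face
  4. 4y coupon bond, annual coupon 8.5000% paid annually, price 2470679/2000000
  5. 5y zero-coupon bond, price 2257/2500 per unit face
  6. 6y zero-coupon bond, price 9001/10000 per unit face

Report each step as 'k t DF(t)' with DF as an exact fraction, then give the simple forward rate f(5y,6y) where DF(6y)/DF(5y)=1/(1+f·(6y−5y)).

1 1 4949/5000
2 2 4767/5000
3 3 4661/5000
4 4 9133/10000
5 5 2257/2500
6 6 9001/10000
f(5y,6y) = ((2257/2500)/(9001/10000) − 1)/(1) = 27/9001 ≈ 0.3000%

step 1 [1y] zero: DF = P = 4949/5000 ≈ 0.989800
step 2 [2y] zero: DF = P = 4767/5000 ≈ 0.953400
step 3 [3y] zero: DF = P = 4661/5000 ≈ 0.932200
step 4 [4y] bond c/1=17/200: DF=(2470679/2000000 − 17/200·(0.989800+0.953400+0.932200))/(1+17/200) = 9133/10000 ≈ 0.913300
step 5 [5y] zero: DF = P = 2257/2500 ≈ 0.902800
step 6 [6y] zero: DF = P = 9001/10000 ≈ 0.900100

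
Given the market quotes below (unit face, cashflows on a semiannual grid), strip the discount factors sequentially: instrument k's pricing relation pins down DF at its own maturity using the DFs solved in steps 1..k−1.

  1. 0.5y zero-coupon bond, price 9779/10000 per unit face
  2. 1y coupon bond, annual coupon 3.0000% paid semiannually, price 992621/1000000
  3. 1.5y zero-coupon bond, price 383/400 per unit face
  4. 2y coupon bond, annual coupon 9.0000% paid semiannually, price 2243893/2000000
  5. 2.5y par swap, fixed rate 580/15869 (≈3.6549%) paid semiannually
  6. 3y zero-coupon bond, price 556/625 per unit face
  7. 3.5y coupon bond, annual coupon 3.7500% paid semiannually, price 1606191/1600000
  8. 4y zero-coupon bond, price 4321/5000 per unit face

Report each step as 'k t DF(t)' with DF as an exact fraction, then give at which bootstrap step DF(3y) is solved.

step 1 [0.5y] zero: DF = P = 9779/10000 ≈ 0.977900
step 2 [1y] bond c/2=3/200: DF=(992621/1000000 − 3/200·(0.977900))/(1+3/200) = 1927/2000 ≈ 0.963500
step 3 [1.5y] zero: DF = P = 383/400 ≈ 0.957500
step 4 [2y] bond c/2=9/200: DF=(2243893/2000000 − 9/200·(0.977900+0.963500+0.957500))/(1+9/200) = 593/625 ≈ 0.948800
step 5 [2.5y] swap r/2=290/15869: DF=(1 − 290/15869·(0.977900+0.963500+0.957500+0.948800))/(1+290/15869) = 913/1000 ≈ 0.913000
step 6 [3y] zero: DF = P = 556/625 ≈ 0.889600
step 7 [3.5y] bond c/2=3/160: DF=(1606191/1600000 − 3/160·(0.977900+0.963500+0.957500+0.948800+0.913000+0.889600))/(1+3/160) = 4407/5000 ≈ 0.881400
step 8 [4y] zero: DF = P = 4321/5000 ≈ 0.864200

1 1/2 9779/10000
2 1 1927/2000
3 3/2 383/400
4 2 593/625
5 5/2 913/1000
6 3 556/625
7 7/2 4407/5000
8 4 4321/5000
DF(3y) is solved at step 6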